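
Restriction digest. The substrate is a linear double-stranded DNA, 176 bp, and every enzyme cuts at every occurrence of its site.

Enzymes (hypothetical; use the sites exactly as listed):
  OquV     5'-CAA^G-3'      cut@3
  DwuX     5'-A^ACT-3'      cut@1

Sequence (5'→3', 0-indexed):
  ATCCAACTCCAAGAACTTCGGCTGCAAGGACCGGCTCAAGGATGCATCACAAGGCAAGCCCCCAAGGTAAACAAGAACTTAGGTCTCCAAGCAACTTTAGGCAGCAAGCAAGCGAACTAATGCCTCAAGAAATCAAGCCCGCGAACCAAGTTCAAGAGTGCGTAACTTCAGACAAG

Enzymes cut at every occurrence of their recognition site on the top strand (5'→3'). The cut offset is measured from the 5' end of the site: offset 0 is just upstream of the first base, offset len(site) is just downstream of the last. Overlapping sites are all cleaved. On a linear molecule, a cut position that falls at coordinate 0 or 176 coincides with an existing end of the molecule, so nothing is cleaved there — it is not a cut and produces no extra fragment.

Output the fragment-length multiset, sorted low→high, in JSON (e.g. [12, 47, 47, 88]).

Scan for sites:
  OquV (CAAG, off=3): starts [9, 24, 36, 49, 54, 62, 71, 87, 104, 108, 125, 133, 146, 152, 172] → cuts [12, 27, 39, 52, 57, 65, 74, 90, 107, 111, 128, 136, 149, 155, 175]
  DwuX (AACT, off=1): starts [4, 13, 75, 92, 114, 163] → cuts [5, 14, 76, 93, 115, 164]

Pooled cuts: [5, 12, 14, 27, 39, 52, 57, 65, 74, 76, 90, 93, 107, 111, 115, 128, 136, 149, 155, 164, 175]

Fragments:
  [0,5): 5 bp
  [5,12): 7 bp
  [12,14): 2 bp
  [14,27): 13 bp
  [27,39): 12 bp
  [39,52): 13 bp
  [52,57): 5 bp
  [57,65): 8 bp
  [65,74): 9 bp
  [74,76): 2 bp
  [76,90): 14 bp
  [90,93): 3 bp
  [93,107): 14 bp
  [107,111): 4 bp
  [111,115): 4 bp
  [115,128): 13 bp
  [128,136): 8 bp
  [136,149): 13 bp
  [149,155): 6 bp
  [155,164): 9 bp
  [164,175): 11 bp
  [175,176): 1 bp

[1,2,2,3,4,4,5,5,6,7,8,8,9,9,11,12,13,13,13,13,14,14]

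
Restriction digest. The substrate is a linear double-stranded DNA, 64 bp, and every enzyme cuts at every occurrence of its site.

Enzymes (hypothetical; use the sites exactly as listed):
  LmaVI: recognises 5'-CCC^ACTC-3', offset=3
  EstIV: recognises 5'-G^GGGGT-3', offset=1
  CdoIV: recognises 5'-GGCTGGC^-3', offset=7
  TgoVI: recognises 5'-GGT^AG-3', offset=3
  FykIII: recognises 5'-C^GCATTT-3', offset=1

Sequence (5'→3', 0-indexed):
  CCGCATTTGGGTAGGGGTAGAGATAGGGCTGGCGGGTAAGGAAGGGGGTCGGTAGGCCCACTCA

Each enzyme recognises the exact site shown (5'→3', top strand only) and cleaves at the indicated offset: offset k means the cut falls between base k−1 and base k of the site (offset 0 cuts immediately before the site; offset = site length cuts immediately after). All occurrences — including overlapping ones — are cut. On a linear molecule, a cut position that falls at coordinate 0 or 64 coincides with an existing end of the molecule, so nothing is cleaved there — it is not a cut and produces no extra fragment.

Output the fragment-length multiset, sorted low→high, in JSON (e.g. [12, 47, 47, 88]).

[2,5,6,6,9,10,11,15]

Scan for sites:
  LmaVI CCCACTC/3: at [56] ⇒ [59]
  EstIV GGGGGT/1: at [43] ⇒ [44]
  CdoIV GGCTGGC/7: at [26] ⇒ [33]
  TgoVI GGTAG/3: at [9, 15, 50] ⇒ [12, 18, 53]
  FykIII CGCATTT/1: at [1] ⇒ [2]

All cut coordinates (distinct, sorted): [2, 12, 18, 33, 44, 53, 59]

Fragment lengths:
  [0,2): 2 bp
  [2,12): 10 bp
  [12,18): 6 bp
  [18,33): 15 bp
  [33,44): 11 bp
  [44,53): 9 bp
  [53,59): 6 bp
  [59,64): 5 bp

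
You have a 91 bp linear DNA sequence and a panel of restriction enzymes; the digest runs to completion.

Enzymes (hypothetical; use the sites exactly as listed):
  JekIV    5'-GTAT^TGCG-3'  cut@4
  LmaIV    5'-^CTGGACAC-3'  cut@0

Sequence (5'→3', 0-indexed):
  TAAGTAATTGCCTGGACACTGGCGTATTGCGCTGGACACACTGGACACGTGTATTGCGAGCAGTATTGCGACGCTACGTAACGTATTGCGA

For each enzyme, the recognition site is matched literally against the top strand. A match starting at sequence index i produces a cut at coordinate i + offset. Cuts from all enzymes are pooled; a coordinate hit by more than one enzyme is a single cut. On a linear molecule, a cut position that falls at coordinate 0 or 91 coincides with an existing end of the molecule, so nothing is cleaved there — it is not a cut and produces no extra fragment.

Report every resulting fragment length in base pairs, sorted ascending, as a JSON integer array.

[4,5,9,11,12,14,16,20]

Site scan:
  JekIV (GTATTGCG, off=4): starts [23, 50, 62, 82] → cuts [27, 54, 66, 86]
  LmaIV (CTGGACAC, off=0): starts [11, 31, 40] → cuts [11, 31, 40]

Pooled cuts: [11, 27, 31, 40, 54, 66, 86]

Fragments:
  [0,11): 11 bp
  [11,27): 16 bp
  [27,31): 4 bp
  [31,40): 9 bp
  [40,54): 14 bp
  [54,66): 12 bp
  [66,86): 20 bp
  [86,91): 5 bp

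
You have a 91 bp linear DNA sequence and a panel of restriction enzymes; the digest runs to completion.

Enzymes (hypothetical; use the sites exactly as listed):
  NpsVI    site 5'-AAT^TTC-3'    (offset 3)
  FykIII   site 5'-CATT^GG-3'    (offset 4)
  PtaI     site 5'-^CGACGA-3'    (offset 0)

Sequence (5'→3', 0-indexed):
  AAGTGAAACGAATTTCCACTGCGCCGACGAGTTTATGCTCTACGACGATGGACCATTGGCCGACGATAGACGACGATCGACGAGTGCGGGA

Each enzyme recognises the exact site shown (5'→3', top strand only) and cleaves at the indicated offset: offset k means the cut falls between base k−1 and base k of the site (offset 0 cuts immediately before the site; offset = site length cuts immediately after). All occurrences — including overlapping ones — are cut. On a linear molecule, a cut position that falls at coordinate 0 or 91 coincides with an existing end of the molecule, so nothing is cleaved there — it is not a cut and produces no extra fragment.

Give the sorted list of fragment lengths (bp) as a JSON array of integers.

[3,7,10,11,13,14,15,18]

Site scan:
  NpsVI (AATTTC, off=3): starts [10] → cuts [13]
  FykIII (CATTGG, off=4): starts [53] → cuts [57]
  PtaI (CGACGA, off=0): starts [24, 42, 60, 70, 77] → cuts [24, 42, 60, 70, 77]

All cut coordinates (distinct, sorted): [13, 24, 42, 57, 60, 70, 77]

Fragments:
  [0,13): 13 bp
  [13,24): 11 bp
  [24,42): 18 bp
  [42,57): 15 bp
  [57,60): 3 bp
  [60,70): 10 bp
  [70,77): 7 bp
  [77,91): 14 bp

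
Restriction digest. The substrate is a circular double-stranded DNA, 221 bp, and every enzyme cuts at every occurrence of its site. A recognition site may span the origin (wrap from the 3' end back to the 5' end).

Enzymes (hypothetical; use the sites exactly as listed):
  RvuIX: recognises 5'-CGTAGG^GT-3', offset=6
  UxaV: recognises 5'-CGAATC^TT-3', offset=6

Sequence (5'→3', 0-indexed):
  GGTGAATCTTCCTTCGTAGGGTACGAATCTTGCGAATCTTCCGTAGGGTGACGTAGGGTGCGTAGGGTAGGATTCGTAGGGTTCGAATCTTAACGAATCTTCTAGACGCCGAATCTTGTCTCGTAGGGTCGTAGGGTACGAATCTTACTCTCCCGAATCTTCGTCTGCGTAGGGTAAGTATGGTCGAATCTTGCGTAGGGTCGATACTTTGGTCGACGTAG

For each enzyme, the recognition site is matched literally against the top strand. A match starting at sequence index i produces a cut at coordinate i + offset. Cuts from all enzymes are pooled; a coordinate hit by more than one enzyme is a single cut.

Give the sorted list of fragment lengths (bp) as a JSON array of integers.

[8,9,9,9,9,9,9,9,10,10,12,14,14,15,16,17,19,23]

Scan for sites:
  RvuIX CGTAGGGT/6: at [14, 41, 51, 60, 74, 121, 129, 167, 193, 216] ⇒ [1, 20, 47, 57, 66, 80, 127, 135, 173, 199]
  UxaV CGAATCTT/6: at [23, 32, 83, 93, 109, 138, 153, 184] ⇒ [29, 38, 89, 99, 115, 144, 159, 190]

All cut coordinates (distinct, sorted): [1, 20, 29, 38, 47, 57, 66, 80, 89, 99, 115, 127, 135, 144, 159, 173, 190, 199]

Fragments:
  1→20: 19 bp
  20→29: 9 bp
  29→38: 9 bp
  38→47: 9 bp
  47→57: 10 bp
  57→66: 9 bp
  66→80: 14 bp
  80→89: 9 bp
  89→99: 10 bp
  99→115: 16 bp
  115→127: 12 bp
  127→135: 8 bp
  135→144: 9 bp
  144→159: 15 bp
  159→173: 14 bp
  173→190: 17 bp
  190→199: 9 bp
  199→1 (wrap): 221-199+1 = 23 bp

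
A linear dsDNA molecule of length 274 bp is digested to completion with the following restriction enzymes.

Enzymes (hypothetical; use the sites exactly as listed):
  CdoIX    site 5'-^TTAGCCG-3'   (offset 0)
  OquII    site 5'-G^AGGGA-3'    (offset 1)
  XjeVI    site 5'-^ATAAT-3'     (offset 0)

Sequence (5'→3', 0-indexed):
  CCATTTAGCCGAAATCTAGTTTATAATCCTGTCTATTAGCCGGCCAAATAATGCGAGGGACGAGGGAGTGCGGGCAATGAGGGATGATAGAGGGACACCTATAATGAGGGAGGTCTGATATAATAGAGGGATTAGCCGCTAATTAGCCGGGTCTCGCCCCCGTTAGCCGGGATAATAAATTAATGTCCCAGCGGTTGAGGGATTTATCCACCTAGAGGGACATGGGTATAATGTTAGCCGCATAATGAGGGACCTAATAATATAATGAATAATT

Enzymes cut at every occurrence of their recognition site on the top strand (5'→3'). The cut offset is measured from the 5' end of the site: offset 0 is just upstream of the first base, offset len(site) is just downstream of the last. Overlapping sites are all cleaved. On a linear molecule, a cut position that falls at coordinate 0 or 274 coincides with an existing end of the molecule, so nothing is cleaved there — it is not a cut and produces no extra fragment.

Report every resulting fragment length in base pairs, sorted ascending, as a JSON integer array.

[4,5,5,6,6,6,6,7,7,7,8,8,9,9,10,11,11,12,12,13,13,17,18,18,20,26]

Scan for sites:
  CdoIX TTAGCCG/0: at [4, 35, 131, 142, 162, 233] ⇒ [4, 35, 131, 142, 162, 233]
  OquII GAGGGA/1: at [54, 61, 78, 89, 105, 125, 196, 214, 246] ⇒ [55, 62, 79, 90, 106, 126, 197, 215, 247]
  XjeVI ATAAT/0: at [22, 47, 100, 119, 171, 227, 241, 256, 261, 268] ⇒ [22, 47, 100, 119, 171, 227, 241, 256, 261, 268]

Pooled cuts: [4, 22, 35, 47, 55, 62, 79, 90, 100, 106, 119, 126, 131, 142, 162, 171, 197, 215, 227, 233, 241, 247, 256, 261, 268]

Fragment lengths:
  [0,4): 4 bp
  [4,22): 18 bp
  [22,35): 13 bp
  [35,47): 12 bp
  [47,55): 8 bp
  [55,62): 7 bp
  [62,79): 17 bp
  [79,90): 11 bp
  [90,100): 10 bp
  [100,106): 6 bp
  [106,119): 13 bp
  [119,126): 7 bp
  [126,131): 5 bp
  [131,142): 11 bp
  [142,162): 20 bp
  [162,171): 9 bp
  [171,197): 26 bp
  [197,215): 18 bp
  [215,227): 12 bp
  [227,233): 6 bp
  [233,241): 8 bp
  [241,247): 6 bp
  [247,256): 9 bp
  [256,261): 5 bp
  [261,268): 7 bp
  [268,274): 6 bp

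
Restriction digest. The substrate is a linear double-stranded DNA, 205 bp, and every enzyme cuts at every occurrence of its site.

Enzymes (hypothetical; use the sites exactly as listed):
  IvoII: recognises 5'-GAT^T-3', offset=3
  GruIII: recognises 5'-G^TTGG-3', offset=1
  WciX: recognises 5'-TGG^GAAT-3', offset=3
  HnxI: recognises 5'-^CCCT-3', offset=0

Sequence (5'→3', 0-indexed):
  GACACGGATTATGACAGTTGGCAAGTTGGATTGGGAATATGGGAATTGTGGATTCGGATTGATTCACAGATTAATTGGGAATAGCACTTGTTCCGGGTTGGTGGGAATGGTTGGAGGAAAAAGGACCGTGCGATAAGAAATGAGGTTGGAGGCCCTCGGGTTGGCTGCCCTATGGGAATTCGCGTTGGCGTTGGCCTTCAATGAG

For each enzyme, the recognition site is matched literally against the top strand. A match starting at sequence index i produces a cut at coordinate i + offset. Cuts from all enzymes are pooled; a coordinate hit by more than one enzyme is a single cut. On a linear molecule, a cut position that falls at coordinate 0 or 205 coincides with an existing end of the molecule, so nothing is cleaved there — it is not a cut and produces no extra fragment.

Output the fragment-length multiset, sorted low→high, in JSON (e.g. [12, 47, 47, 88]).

Site scan:
  IvoII (GATT, off=3): starts [6, 28, 50, 56, 60, 68] → cuts [9, 31, 53, 59, 63, 71]
  GruIII (GTTGG, off=1): starts [16, 24, 96, 109, 144, 159, 183, 189] → cuts [17, 25, 97, 110, 145, 160, 184, 190]
  WciX (TGGGAAT, off=3): starts [31, 39, 75, 101, 172] → cuts [34, 42, 78, 104, 175]
  HnxI (CCCT, off=0): starts [152, 167] → cuts [152, 167]

All cut coordinates (distinct, sorted): [9, 17, 25, 31, 34, 42, 53, 59, 63, 71, 78, 97, 104, 110, 145, 152, 160, 167, 175, 184, 190]

Fragments:
  [0,9): 9 bp
  [9,17): 8 bp
  [17,25): 8 bp
  [25,31): 6 bp
  [31,34): 3 bp
  [34,42): 8 bp
  [42,53): 11 bp
  [53,59): 6 bp
  [59,63): 4 bp
  [63,71): 8 bp
  [71,78): 7 bp
  [78,97): 19 bp
  [97,104): 7 bp
  [104,110): 6 bp
  [110,145): 35 bp
  [145,152): 7 bp
  [152,160): 8 bp
  [160,167): 7 bp
  [167,175): 8 bp
  [175,184): 9 bp
  [184,190): 6 bp
  [190,205): 15 bp

[3,4,6,6,6,6,7,7,7,7,8,8,8,8,8,8,9,9,11,15,19,35]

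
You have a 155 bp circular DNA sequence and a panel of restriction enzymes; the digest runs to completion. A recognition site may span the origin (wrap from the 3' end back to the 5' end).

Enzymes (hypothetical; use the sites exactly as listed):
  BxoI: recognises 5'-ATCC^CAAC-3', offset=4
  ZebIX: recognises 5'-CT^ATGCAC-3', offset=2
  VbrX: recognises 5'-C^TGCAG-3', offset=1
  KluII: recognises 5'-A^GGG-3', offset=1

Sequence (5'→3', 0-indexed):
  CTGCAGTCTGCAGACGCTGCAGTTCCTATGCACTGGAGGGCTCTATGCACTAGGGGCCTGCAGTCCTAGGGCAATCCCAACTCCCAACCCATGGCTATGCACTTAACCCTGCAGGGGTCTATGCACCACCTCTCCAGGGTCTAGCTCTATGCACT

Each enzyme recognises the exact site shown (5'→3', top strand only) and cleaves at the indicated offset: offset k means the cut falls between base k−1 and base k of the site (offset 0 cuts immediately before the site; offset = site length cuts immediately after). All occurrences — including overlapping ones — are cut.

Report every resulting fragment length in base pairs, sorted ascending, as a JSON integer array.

Scan for sites:
  BxoI ATCCCAAC/4: at [73] ⇒ [77]
  ZebIX CTATGCAC/2: at [25, 42, 94, 118, 146] ⇒ [27, 44, 96, 120, 148]
  VbrX CTGCAG/1: at [0, 7, 16, 57, 108] ⇒ [1, 8, 17, 58, 109]
  KluII AGGG/1: at [36, 51, 67, 112, 135] ⇒ [37, 52, 68, 113, 136]

Pooled cuts: [1, 8, 17, 27, 37, 44, 52, 58, 68, 77, 96, 109, 113, 120, 136, 148]

Fragments:
  1→8: 7 bp
  8→17: 9 bp
  17→27: 10 bp
  27→37: 10 bp
  37→44: 7 bp
  44→52: 8 bp
  52→58: 6 bp
  58→68: 10 bp
  68→77: 9 bp
  77→96: 19 bp
  96→109: 13 bp
  109→113: 4 bp
  113→120: 7 bp
  120→136: 16 bp
  136→148: 12 bp
  148→1 (wrap): 155-148+1 = 8 bp

[4,6,7,7,7,8,8,9,9,10,10,10,12,13,16,19]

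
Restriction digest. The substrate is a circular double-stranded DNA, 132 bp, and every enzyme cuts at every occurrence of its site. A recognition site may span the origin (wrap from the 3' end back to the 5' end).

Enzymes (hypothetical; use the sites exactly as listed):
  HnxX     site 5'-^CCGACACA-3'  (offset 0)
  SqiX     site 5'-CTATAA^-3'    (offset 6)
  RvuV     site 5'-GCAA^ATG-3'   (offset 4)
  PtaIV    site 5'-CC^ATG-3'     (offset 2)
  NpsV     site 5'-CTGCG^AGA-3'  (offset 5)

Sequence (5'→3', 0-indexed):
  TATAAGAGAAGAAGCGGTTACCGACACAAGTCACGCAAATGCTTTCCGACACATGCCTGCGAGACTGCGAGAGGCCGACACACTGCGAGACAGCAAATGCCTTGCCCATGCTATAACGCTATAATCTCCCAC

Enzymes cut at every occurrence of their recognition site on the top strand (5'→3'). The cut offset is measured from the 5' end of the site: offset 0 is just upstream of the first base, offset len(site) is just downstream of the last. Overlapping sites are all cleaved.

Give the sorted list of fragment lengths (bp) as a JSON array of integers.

Site scan:
  HnxX CCGACACA/0: at [20, 45, 74] ⇒ [20, 45, 74]
  SqiX CTATAA/6: at [110, 118, 131] ⇒ [5, 116, 124]
  RvuV GCAAATG/4: at [34, 92] ⇒ [38, 96]
  PtaIV CCATG/2: at [105] ⇒ [107]
  NpsV CTGCGAGA/5: at [56, 64, 82] ⇒ [61, 69, 87]

Pooled cuts: [5, 20, 38, 45, 61, 69, 74, 87, 96, 107, 116, 124]

Fragments:
  5→20: 15 bp
  20→38: 18 bp
  38→45: 7 bp
  45→61: 16 bp
  61→69: 8 bp
  69→74: 5 bp
  74→87: 13 bp
  87→96: 9 bp
  96→107: 11 bp
  107→116: 9 bp
  116→124: 8 bp
  124→5 (wrap): 132-124+5 = 13 bp

[5,7,8,8,9,9,11,13,13,15,16,18]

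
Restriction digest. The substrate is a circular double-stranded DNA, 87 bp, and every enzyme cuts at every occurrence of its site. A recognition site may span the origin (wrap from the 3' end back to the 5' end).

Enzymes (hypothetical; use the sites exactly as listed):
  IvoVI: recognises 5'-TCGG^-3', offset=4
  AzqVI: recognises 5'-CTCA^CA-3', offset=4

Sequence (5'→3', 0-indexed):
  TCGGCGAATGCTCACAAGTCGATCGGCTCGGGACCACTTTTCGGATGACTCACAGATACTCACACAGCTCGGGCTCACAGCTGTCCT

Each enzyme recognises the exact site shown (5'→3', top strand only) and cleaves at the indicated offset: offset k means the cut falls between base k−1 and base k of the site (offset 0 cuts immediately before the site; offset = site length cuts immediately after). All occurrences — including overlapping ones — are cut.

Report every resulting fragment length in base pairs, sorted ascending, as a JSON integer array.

Site scan:
  IvoVI (TCGG, off=4): starts [0, 22, 27, 40, 68] → cuts [4, 26, 31, 44, 72]
  AzqVI (CTCACA, off=4): starts [10, 48, 58, 73] → cuts [14, 52, 62, 77]

Pooled cuts: [4, 14, 26, 31, 44, 52, 62, 72, 77]

Fragment lengths:
  4→14: 10 bp
  14→26: 12 bp
  26→31: 5 bp
  31→44: 13 bp
  44→52: 8 bp
  52→62: 10 bp
  62→72: 10 bp
  72→77: 5 bp
  77→4 (wrap): 87-77+4 = 14 bp

[5,5,8,10,10,10,12,13,14]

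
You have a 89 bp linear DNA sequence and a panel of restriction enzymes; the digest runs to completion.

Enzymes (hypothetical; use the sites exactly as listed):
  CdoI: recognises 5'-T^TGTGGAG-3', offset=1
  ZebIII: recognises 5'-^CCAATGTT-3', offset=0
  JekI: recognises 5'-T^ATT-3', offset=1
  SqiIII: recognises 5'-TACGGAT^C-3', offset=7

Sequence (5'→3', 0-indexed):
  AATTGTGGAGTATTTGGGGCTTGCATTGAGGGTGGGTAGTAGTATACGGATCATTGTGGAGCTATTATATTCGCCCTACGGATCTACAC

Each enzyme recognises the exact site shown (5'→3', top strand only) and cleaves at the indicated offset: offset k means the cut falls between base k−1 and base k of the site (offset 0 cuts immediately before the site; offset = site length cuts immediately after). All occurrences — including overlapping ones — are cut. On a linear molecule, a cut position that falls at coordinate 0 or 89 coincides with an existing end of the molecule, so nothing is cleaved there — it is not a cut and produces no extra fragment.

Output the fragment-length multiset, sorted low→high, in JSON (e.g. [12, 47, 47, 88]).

Site scan:
  CdoI TTGTGGAG/1: at [2, 53] ⇒ [3, 54]
  ZebIII (CCAATGTT, off=0): no sites
  JekI TATT/1: at [10, 62, 67] ⇒ [11, 63, 68]
  SqiIII TACGGATC/7: at [44, 76] ⇒ [51, 83]

All cut coordinates (distinct, sorted): [3, 11, 51, 54, 63, 68, 83]

Fragment lengths:
  [0,3): 3 bp
  [3,11): 8 bp
  [11,51): 40 bp
  [51,54): 3 bp
  [54,63): 9 bp
  [63,68): 5 bp
  [68,83): 15 bp
  [83,89): 6 bp

[3,3,5,6,8,9,15,40]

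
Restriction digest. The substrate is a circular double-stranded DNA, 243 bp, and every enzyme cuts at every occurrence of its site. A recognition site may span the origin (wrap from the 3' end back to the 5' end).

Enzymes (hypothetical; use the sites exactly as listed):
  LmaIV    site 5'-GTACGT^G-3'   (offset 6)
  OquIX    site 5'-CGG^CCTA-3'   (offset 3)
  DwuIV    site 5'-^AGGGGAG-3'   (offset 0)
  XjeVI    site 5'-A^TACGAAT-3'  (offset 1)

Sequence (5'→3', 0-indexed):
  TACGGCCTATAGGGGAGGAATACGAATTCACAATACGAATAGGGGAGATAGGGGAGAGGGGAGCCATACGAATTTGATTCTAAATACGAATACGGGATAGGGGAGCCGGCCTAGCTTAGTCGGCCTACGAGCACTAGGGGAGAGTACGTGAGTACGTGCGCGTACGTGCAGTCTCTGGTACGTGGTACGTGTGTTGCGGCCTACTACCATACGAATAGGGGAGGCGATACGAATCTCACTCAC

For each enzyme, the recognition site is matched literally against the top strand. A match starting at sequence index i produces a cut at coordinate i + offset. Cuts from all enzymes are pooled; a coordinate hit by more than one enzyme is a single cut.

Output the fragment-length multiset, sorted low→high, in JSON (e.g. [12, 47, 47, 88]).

Site scan:
  LmaIV (GTACGTG, off=6): starts [143, 151, 161, 177, 184] → cuts [149, 157, 167, 183, 190]
  OquIX (CGGCCTA, off=3): starts [2, 106, 120, 196] → cuts [5, 109, 123, 199]
  DwuIV (AGGGGAG, off=0): starts [10, 40, 49, 56, 98, 135, 216] → cuts [10, 40, 49, 56, 98, 135, 216]
  XjeVI (ATACGAAT, off=1): starts [19, 32, 65, 83, 208, 226] → cuts [20, 33, 66, 84, 209, 227]

Pooled cuts: [5, 10, 20, 33, 40, 49, 56, 66, 84, 98, 109, 123, 135, 149, 157, 167, 183, 190, 199, 209, 216, 227]

Fragment lengths:
  5→10: 5 bp
  10→20: 10 bp
  20→33: 13 bp
  33→40: 7 bp
  40→49: 9 bp
  49→56: 7 bp
  56→66: 10 bp
  66→84: 18 bp
  84→98: 14 bp
  98→109: 11 bp
  109→123: 14 bp
  123→135: 12 bp
  135→149: 14 bp
  149→157: 8 bp
  157→167: 10 bp
  167→183: 16 bp
  183→190: 7 bp
  190→199: 9 bp
  199→209: 10 bp
  209→216: 7 bp
  216→227: 11 bp
  227→5 (wrap): 243-227+5 = 21 bp

[5,7,7,7,7,8,9,9,10,10,10,10,11,11,12,13,14,14,14,16,18,21]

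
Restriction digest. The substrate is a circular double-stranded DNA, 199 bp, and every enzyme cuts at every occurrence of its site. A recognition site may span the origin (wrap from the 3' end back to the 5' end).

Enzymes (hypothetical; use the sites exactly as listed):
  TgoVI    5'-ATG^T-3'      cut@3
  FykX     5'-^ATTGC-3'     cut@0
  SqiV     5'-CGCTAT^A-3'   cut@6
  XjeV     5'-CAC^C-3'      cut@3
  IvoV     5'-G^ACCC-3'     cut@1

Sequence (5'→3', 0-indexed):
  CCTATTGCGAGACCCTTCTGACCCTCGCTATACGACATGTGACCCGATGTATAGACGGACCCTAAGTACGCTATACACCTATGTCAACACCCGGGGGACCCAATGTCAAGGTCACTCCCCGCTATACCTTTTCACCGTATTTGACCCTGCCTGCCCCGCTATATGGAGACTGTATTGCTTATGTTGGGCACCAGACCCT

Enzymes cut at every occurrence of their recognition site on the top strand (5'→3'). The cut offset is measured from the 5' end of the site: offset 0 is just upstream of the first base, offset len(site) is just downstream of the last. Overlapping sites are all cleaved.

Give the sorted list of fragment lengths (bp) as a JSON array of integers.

[2,3,4,5,7,7,8,8,8,8,8,8,8,9,9,10,10,11,11,16,19,20]

Scan for sites:
  TgoVI ATGT/3: at [36, 46, 80, 102, 180] ⇒ [39, 49, 83, 105, 183]
  FykX ATTGC/0: at [3, 173] ⇒ [3, 173]
  SqiV CGCTATA/6: at [25, 68, 119, 156] ⇒ [31, 74, 125, 162]
  XjeV CACC/3: at [75, 87, 132, 188] ⇒ [78, 90, 135, 191]
  IvoV GACCC/1: at [10, 19, 40, 57, 96, 142, 193] ⇒ [11, 20, 41, 58, 97, 143, 194]

Pooled cuts: [3, 11, 20, 31, 39, 41, 49, 58, 74, 78, 83, 90, 97, 105, 125, 135, 143, 162, 173, 183, 191, 194]

Fragments:
  3→11: 8 bp
  11→20: 9 bp
  20→31: 11 bp
  31→39: 8 bp
  39→41: 2 bp
  41→49: 8 bp
  49→58: 9 bp
  58→74: 16 bp
  74→78: 4 bp
  78→83: 5 bp
  83→90: 7 bp
  90→97: 7 bp
  97→105: 8 bp
  105→125: 20 bp
  125→135: 10 bp
  135→143: 8 bp
  143→162: 19 bp
  162→173: 11 bp
  173→183: 10 bp
  183→191: 8 bp
  191→194: 3 bp
  194→3 (wrap): 199-194+3 = 8 bp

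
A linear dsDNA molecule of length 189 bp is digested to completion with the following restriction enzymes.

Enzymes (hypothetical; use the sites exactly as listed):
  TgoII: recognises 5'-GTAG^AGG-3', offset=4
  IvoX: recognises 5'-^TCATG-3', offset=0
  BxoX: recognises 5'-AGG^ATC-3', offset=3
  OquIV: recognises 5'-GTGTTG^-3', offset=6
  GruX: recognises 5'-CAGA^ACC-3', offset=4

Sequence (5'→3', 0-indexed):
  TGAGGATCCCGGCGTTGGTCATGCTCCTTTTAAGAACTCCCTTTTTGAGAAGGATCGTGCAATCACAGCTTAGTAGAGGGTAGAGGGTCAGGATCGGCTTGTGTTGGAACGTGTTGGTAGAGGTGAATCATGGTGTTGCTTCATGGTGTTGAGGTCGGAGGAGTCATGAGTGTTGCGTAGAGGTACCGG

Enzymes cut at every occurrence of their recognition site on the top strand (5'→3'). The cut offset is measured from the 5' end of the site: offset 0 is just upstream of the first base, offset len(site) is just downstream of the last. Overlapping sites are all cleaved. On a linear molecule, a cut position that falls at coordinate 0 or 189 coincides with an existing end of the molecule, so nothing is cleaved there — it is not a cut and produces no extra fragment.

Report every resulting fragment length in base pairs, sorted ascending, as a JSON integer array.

Scan for sites:
  TgoII GTAGAGG/4: at [72, 79, 116, 176] ⇒ [76, 83, 120, 180]
  IvoX TCATG/0: at [18, 127, 140, 163] ⇒ [18, 127, 140, 163]
  BxoX AGGATC/3: at [2, 50, 89] ⇒ [5, 53, 92]
  OquIV GTGTTG/6: at [100, 110, 132, 145, 169] ⇒ [106, 116, 138, 151, 175]
  GruX (CAGAACC, off=4): no sites

Pooled cuts: [5, 18, 53, 76, 83, 92, 106, 116, 120, 127, 138, 140, 151, 163, 175, 180]

Fragment lengths:
  [0,5): 5 bp
  [5,18): 13 bp
  [18,53): 35 bp
  [53,76): 23 bp
  [76,83): 7 bp
  [83,92): 9 bp
  [92,106): 14 bp
  [106,116): 10 bp
  [116,120): 4 bp
  [120,127): 7 bp
  [127,138): 11 bp
  [138,140): 2 bp
  [140,151): 11 bp
  [151,163): 12 bp
  [163,175): 12 bp
  [175,180): 5 bp
  [180,189): 9 bp

[2,4,5,5,7,7,9,9,10,11,11,12,12,13,14,23,35]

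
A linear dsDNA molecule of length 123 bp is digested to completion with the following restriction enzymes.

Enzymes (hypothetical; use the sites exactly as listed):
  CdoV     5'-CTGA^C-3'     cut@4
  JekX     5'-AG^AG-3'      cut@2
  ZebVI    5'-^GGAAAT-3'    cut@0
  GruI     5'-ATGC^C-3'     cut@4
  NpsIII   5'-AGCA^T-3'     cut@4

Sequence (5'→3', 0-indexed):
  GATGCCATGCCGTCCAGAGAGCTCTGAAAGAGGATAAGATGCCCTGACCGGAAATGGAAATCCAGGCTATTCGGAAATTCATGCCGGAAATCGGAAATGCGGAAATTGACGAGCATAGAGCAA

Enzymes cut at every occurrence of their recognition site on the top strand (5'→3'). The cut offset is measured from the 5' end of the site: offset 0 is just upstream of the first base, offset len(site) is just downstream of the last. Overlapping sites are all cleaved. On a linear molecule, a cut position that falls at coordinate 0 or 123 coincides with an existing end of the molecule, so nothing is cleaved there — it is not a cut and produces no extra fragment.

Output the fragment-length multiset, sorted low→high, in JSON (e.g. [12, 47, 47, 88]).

[1,2,2,3,5,5,5,5,6,7,7,8,11,12,12,15,17]

Scan for sites:
  CdoV (CTGAC, off=4): starts [43] → cuts [47]
  JekX (AGAG, off=2): starts [15, 17, 28, 116] → cuts [17, 19, 30, 118]
  ZebVI (GGAAAT, off=0): starts [49, 55, 72, 85, 92, 100] → cuts [49, 55, 72, 85, 92, 100]
  GruI (ATGCC, off=4): starts [1, 6, 38, 80] → cuts [5, 10, 42, 84]
  NpsIII (AGCAT, off=4): starts [111] → cuts [115]

All cut coordinates (distinct, sorted): [5, 10, 17, 19, 30, 42, 47, 49, 55, 72, 84, 85, 92, 100, 115, 118]

Fragment lengths:
  [0,5): 5 bp
  [5,10): 5 bp
  [10,17): 7 bp
  [17,19): 2 bp
  [19,30): 11 bp
  [30,42): 12 bp
  [42,47): 5 bp
  [47,49): 2 bp
  [49,55): 6 bp
  [55,72): 17 bp
  [72,84): 12 bp
  [84,85): 1 bp
  [85,92): 7 bp
  [92,100): 8 bp
  [100,115): 15 bp
  [115,118): 3 bp
  [118,123): 5 bp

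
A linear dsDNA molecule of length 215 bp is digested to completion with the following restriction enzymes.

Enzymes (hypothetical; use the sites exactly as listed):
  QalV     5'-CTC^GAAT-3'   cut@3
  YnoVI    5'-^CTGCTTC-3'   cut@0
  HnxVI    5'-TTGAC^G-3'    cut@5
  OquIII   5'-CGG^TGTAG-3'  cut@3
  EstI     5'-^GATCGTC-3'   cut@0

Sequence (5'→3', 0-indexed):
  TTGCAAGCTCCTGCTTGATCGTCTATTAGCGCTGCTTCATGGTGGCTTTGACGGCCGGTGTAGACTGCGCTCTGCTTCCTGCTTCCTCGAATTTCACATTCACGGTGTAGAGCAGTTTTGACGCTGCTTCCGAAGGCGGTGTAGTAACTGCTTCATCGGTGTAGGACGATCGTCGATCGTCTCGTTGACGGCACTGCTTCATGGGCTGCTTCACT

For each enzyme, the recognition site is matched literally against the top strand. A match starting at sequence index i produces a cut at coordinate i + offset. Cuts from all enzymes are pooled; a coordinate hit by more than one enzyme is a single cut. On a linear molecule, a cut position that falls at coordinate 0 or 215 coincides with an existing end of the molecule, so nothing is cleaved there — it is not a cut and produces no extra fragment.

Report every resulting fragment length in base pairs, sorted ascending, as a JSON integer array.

[1,4,6,7,7,8,8,10,10,12,12,13,15,15,16,16,17,17,21]

Per-enzyme occurrences:
  QalV CTCGAAT/3: at [85] ⇒ [88]
  YnoVI CTGCTTC/0: at [31, 71, 78, 123, 147, 193, 205] ⇒ [31, 71, 78, 123, 147, 193, 205]
  HnxVI TTGACG/5: at [47, 117, 184] ⇒ [52, 122, 189]
  OquIII CGGTGTAG/3: at [55, 102, 136, 156] ⇒ [58, 105, 139, 159]
  EstI GATCGTC/0: at [16, 167, 174] ⇒ [16, 167, 174]

Pooled cuts: [16, 31, 52, 58, 71, 78, 88, 105, 122, 123, 139, 147, 159, 167, 174, 189, 193, 205]

Fragments:
  [0,16): 16 bp
  [16,31): 15 bp
  [31,52): 21 bp
  [52,58): 6 bp
  [58,71): 13 bp
  [71,78): 7 bp
  [78,88): 10 bp
  [88,105): 17 bp
  [105,122): 17 bp
  [122,123): 1 bp
  [123,139): 16 bp
  [139,147): 8 bp
  [147,159): 12 bp
  [159,167): 8 bp
  [167,174): 7 bp
  [174,189): 15 bp
  [189,193): 4 bp
  [193,205): 12 bp
  [205,215): 10 bp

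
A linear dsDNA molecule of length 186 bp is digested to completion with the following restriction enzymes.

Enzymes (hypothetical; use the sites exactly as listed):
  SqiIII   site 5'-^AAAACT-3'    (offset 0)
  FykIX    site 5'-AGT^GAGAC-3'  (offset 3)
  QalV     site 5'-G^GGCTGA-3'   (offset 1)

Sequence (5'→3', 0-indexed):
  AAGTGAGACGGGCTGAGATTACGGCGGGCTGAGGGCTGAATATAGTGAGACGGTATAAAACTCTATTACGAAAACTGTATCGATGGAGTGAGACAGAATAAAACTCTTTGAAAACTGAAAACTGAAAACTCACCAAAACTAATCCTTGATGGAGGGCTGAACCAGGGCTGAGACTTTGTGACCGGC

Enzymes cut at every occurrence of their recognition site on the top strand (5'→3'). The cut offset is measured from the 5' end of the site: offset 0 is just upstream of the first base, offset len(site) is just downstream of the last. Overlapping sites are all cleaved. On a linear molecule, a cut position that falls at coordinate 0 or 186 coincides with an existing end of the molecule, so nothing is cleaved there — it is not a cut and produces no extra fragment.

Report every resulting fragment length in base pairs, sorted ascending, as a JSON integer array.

Site scan:
  SqiIII (AAAACT, off=0): starts [56, 70, 99, 110, 117, 124, 134] → cuts [56, 70, 99, 110, 117, 124, 134]
  FykIX (AGTGAGAC, off=3): starts [1, 43, 86] → cuts [4, 46, 89]
  QalV (GGGCTGA, off=1): starts [9, 25, 32, 153, 164] → cuts [10, 26, 33, 154, 165]

All cut coordinates (distinct, sorted): [4, 10, 26, 33, 46, 56, 70, 89, 99, 110, 117, 124, 134, 154, 165]

Fragments:
  [0,4): 4 bp
  [4,10): 6 bp
  [10,26): 16 bp
  [26,33): 7 bp
  [33,46): 13 bp
  [46,56): 10 bp
  [56,70): 14 bp
  [70,89): 19 bp
  [89,99): 10 bp
  [99,110): 11 bp
  [110,117): 7 bp
  [117,124): 7 bp
  [124,134): 10 bp
  [134,154): 20 bp
  [154,165): 11 bp
  [165,186): 21 bp

[4,6,7,7,7,10,10,10,11,11,13,14,16,19,20,21]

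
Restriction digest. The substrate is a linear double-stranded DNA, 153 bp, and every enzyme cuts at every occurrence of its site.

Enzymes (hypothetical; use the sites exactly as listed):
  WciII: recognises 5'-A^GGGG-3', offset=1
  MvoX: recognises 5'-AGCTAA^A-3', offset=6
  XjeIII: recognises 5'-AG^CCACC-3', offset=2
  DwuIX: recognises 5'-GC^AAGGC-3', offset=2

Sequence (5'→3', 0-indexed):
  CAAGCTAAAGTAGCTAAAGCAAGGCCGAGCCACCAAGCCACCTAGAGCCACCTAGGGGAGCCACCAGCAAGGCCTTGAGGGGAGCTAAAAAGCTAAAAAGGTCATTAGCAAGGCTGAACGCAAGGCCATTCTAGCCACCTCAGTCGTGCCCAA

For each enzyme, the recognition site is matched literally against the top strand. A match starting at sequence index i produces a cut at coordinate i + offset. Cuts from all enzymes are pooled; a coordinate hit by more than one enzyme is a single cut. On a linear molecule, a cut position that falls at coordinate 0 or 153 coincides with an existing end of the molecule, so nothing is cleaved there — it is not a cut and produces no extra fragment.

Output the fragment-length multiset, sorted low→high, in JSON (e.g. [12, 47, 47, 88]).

[3,6,7,8,8,8,8,9,9,10,10,10,12,13,13,19]

Scan for sites:
  WciII AGGGG/1: at [53, 77] ⇒ [54, 78]
  MvoX AGCTAAA/6: at [2, 11, 82, 90] ⇒ [8, 17, 88, 96]
  XjeIII AGCCACC/2: at [27, 35, 45, 58, 132] ⇒ [29, 37, 47, 60, 134]
  DwuIX GCAAGGC/2: at [18, 66, 107, 119] ⇒ [20, 68, 109, 121]

All cut coordinates (distinct, sorted): [8, 17, 20, 29, 37, 47, 54, 60, 68, 78, 88, 96, 109, 121, 134]

Fragments:
  [0,8): 8 bp
  [8,17): 9 bp
  [17,20): 3 bp
  [20,29): 9 bp
  [29,37): 8 bp
  [37,47): 10 bp
  [47,54): 7 bp
  [54,60): 6 bp
  [60,68): 8 bp
  [68,78): 10 bp
  [78,88): 10 bp
  [88,96): 8 bp
  [96,109): 13 bp
  [109,121): 12 bp
  [121,134): 13 bp
  [134,153): 19 bp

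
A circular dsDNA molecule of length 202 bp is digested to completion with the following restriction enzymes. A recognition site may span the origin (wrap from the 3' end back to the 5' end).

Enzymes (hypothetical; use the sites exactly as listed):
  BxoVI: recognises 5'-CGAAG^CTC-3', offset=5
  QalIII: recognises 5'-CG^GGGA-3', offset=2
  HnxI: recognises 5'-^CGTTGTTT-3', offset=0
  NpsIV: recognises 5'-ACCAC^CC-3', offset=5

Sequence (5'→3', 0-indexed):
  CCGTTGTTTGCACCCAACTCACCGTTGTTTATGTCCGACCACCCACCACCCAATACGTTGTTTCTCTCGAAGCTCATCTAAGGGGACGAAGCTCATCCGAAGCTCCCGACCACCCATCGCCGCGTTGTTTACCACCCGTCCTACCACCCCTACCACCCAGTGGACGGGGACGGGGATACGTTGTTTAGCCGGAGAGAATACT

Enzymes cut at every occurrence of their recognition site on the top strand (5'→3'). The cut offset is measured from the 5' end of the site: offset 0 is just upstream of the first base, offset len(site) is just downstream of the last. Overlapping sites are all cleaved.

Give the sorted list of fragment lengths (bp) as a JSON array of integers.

Per-enzyme occurrences:
  BxoVI CGAAGCTC/5: at [67, 86, 97] ⇒ [72, 91, 102]
  QalIII CGGGGA/2: at [164, 170] ⇒ [166, 172]
  HnxI CGTTGTTT/0: at [1, 22, 55, 122, 178] ⇒ [1, 22, 55, 122, 178]
  NpsIV ACCACCC/5: at [37, 44, 108, 130, 142, 151] ⇒ [42, 49, 113, 135, 147, 156]

All cut coordinates (distinct, sorted): [1, 22, 42, 49, 55, 72, 91, 102, 113, 122, 135, 147, 156, 166, 172, 178]

Fragments:
  1→22: 21 bp
  22→42: 20 bp
  42→49: 7 bp
  49→55: 6 bp
  55→72: 17 bp
  72→91: 19 bp
  91→102: 11 bp
  102→113: 11 bp
  113→122: 9 bp
  122→135: 13 bp
  135→147: 12 bp
  147→156: 9 bp
  156→166: 10 bp
  166→172: 6 bp
  172→178: 6 bp
  178→1 (wrap): 202-178+1 = 25 bp

[6,6,6,7,9,9,10,11,11,12,13,17,19,20,21,25]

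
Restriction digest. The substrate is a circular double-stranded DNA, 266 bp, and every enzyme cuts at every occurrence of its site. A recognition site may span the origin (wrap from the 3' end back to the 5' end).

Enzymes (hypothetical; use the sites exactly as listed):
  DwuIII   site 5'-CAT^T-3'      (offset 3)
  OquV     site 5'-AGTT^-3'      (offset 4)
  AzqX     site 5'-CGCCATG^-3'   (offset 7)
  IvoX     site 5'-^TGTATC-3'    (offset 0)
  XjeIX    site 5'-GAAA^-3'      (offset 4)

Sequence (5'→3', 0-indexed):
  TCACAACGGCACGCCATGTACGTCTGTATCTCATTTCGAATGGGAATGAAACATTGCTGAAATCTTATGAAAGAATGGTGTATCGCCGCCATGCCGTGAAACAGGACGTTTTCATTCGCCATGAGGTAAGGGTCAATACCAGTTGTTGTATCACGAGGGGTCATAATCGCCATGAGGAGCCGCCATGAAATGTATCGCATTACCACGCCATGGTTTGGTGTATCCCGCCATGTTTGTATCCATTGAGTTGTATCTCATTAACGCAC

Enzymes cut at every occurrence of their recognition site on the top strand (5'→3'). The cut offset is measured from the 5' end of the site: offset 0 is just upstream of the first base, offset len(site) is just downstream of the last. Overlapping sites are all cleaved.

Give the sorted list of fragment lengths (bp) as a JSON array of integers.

[1,2,2,3,3,5,6,6,6,8,8,8,9,9,10,10,10,12,13,14,14,15,17,21,26,28]

Scan for sites:
  DwuIII CATT/3: at [31, 51, 112, 197, 240, 255] ⇒ [34, 54, 115, 200, 243, 258]
  OquV AGTT/4: at [140, 245] ⇒ [144, 249]
  AzqX CGCCATG/7: at [11, 86, 116, 167, 180, 205, 225] ⇒ [18, 93, 123, 174, 187, 212, 232]
  IvoX TGTATC/0: at [24, 78, 146, 190, 218, 234, 248] ⇒ [24, 78, 146, 190, 218, 234, 248]
  XjeIX GAAA/4: at [47, 58, 68, 97, 186] ⇒ [51, 62, 72, 101, 190]

All cut coordinates (distinct, sorted): [18, 24, 34, 51, 54, 62, 72, 78, 93, 101, 115, 123, 144, 146, 174, 187, 190, 200, 212, 218, 232, 234, 243, 248, 249, 258]

Fragment lengths:
  18→24: 6 bp
  24→34: 10 bp
  34→51: 17 bp
  51→54: 3 bp
  54→62: 8 bp
  62→72: 10 bp
  72→78: 6 bp
  78→93: 15 bp
  93→101: 8 bp
  101→115: 14 bp
  115→123: 8 bp
  123→144: 21 bp
  144→146: 2 bp
  146→174: 28 bp
  174→187: 13 bp
  187→190: 3 bp
  190→200: 10 bp
  200→212: 12 bp
  212→218: 6 bp
  218→232: 14 bp
  232→234: 2 bp
  234→243: 9 bp
  243→248: 5 bp
  248→249: 1 bp
  249→258: 9 bp
  258→18 (wrap): 266-258+18 = 26 bp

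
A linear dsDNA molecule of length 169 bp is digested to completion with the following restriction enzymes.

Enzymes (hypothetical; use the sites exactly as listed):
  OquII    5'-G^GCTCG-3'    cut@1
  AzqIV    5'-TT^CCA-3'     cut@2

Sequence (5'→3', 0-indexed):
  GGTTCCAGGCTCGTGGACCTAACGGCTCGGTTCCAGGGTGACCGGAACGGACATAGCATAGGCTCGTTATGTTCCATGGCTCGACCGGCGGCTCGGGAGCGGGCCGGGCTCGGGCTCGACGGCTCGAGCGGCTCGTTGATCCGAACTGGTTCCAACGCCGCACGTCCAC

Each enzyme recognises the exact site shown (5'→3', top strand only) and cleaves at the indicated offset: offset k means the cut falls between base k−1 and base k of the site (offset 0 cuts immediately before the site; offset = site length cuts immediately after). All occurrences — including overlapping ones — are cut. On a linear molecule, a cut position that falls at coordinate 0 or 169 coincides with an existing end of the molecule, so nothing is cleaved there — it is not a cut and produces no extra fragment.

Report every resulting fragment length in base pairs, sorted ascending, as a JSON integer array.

[4,4,5,6,8,8,9,12,12,16,17,18,21,29]

Scan for sites:
  OquII (GGCTCG, off=1): starts [7, 23, 60, 77, 89, 106, 112, 120, 129] → cuts [8, 24, 61, 78, 90, 107, 113, 121, 130]
  AzqIV (TTCCA, off=2): starts [2, 30, 71, 149] → cuts [4, 32, 73, 151]

Pooled cuts: [4, 8, 24, 32, 61, 73, 78, 90, 107, 113, 121, 130, 151]

Fragments:
  [0,4): 4 bp
  [4,8): 4 bp
  [8,24): 16 bp
  [24,32): 8 bp
  [32,61): 29 bp
  [61,73): 12 bp
  [73,78): 5 bp
  [78,90): 12 bp
  [90,107): 17 bp
  [107,113): 6 bp
  [113,121): 8 bp
  [121,130): 9 bp
  [130,151): 21 bp
  [151,169): 18 bp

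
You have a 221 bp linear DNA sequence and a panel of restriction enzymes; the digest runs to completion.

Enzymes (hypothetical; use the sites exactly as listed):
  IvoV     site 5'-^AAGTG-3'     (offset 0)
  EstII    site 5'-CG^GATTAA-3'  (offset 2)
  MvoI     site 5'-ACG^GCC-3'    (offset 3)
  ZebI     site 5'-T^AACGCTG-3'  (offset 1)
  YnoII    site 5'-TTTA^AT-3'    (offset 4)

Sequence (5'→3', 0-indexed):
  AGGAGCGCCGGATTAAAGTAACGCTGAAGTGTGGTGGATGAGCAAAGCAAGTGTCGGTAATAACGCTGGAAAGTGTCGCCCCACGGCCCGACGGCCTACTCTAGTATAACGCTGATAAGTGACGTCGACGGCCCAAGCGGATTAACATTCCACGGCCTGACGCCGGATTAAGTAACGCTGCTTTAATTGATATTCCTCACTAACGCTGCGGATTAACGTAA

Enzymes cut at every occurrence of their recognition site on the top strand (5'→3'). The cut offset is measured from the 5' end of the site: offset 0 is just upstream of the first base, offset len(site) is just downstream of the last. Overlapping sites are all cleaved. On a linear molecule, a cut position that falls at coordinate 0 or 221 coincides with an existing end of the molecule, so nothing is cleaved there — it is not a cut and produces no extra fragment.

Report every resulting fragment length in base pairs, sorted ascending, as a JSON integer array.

Site scan:
  IvoV (AAGTG, off=0): starts [26, 48, 70, 116] → cuts [26, 48, 70, 116]
  EstII (CGGATTAA, off=2): starts [8, 137, 163, 208] → cuts [10, 139, 165, 210]
  MvoI (ACGGCC, off=3): starts [82, 90, 127, 151] → cuts [85, 93, 130, 154]
  ZebI (TAACGCTG, off=1): starts [18, 60, 106, 172, 200] → cuts [19, 61, 107, 173, 201]
  YnoII (TTTAAT, off=4): starts [181] → cuts [185]

Pooled cuts: [10, 19, 26, 48, 61, 70, 85, 93, 107, 116, 130, 139, 154, 165, 173, 185, 201, 210]

Fragments:
  [0,10): 10 bp
  [10,19): 9 bp
  [19,26): 7 bp
  [26,48): 22 bp
  [48,61): 13 bp
  [61,70): 9 bp
  [70,85): 15 bp
  [85,93): 8 bp
  [93,107): 14 bp
  [107,116): 9 bp
  [116,130): 14 bp
  [130,139): 9 bp
  [139,154): 15 bp
  [154,165): 11 bp
  [165,173): 8 bp
  [173,185): 12 bp
  [185,201): 16 bp
  [201,210): 9 bp
  [210,221): 11 bp

[7,8,8,9,9,9,9,9,10,11,11,12,13,14,14,15,15,16,22]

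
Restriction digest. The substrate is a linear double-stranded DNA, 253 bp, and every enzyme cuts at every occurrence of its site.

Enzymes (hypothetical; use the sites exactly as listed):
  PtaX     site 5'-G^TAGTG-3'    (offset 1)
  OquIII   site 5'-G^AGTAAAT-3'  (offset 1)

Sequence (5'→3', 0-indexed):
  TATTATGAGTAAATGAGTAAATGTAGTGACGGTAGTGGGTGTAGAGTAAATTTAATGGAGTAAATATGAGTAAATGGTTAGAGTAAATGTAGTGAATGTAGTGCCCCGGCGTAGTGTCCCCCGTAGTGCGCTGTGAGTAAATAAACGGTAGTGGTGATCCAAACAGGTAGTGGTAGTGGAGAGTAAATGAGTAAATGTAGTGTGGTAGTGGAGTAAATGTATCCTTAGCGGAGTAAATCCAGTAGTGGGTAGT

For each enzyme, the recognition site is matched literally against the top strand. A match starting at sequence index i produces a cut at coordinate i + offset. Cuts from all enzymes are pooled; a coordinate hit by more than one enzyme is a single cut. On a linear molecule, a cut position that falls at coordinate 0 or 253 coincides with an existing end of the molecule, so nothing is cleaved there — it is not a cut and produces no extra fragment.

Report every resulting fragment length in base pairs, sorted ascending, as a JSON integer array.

[6,6,7,8,8,8,8,8,8,8,9,9,10,11,11,12,12,12,13,13,13,14,19,20]

Scan for sites:
  PtaX GTAGTG/1: at [22, 31, 88, 97, 110, 122, 147, 166, 172, 196, 204, 241] ⇒ [23, 32, 89, 98, 111, 123, 148, 167, 173, 197, 205, 242]
  OquIII GAGTAAAT/1: at [6, 14, 43, 57, 67, 80, 134, 180, 188, 210, 230] ⇒ [7, 15, 44, 58, 68, 81, 135, 181, 189, 211, 231]

Pooled cuts: [7, 15, 23, 32, 44, 58, 68, 81, 89, 98, 111, 123, 135, 148, 167, 173, 181, 189, 197, 205, 211, 231, 242]

Fragment lengths:
  [0,7): 7 bp
  [7,15): 8 bp
  [15,23): 8 bp
  [23,32): 9 bp
  [32,44): 12 bp
  [44,58): 14 bp
  [58,68): 10 bp
  [68,81): 13 bp
  [81,89): 8 bp
  [89,98): 9 bp
  [98,111): 13 bp
  [111,123): 12 bp
  [123,135): 12 bp
  [135,148): 13 bp
  [148,167): 19 bp
  [167,173): 6 bp
  [173,181): 8 bp
  [181,189): 8 bp
  [189,197): 8 bp
  [197,205): 8 bp
  [205,211): 6 bp
  [211,231): 20 bp
  [231,242): 11 bp
  [242,253): 11 bp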